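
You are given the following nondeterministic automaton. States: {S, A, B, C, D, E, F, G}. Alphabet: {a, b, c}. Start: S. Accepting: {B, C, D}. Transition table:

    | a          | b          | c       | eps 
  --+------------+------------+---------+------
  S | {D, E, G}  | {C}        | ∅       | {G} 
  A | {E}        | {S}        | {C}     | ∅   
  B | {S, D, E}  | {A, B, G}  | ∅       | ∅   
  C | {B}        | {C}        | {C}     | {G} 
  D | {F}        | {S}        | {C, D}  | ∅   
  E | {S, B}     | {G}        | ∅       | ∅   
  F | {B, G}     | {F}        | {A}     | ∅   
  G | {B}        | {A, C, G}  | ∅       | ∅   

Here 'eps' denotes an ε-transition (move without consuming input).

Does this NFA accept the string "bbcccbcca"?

Yes

Start: ε-closure({S}) = {S, G}.
Read 'b': {S, G} → {A, C, G}.
Read 'b': {A, C, G} → {S, A, C, G}.
Read 'c': {S, A, C, G} → {C, G}.
Read 'c': {C, G} → {C, G}.
Read 'c': {C, G} → {C, G}.
Read 'b': {C, G} → {A, C, G}.
Read 'c': {A, C, G} → {C, G}.
Read 'c': {C, G} → {C, G}.
Read 'a': {C, G} → {B}.
The final set {B} contains the accepting state B.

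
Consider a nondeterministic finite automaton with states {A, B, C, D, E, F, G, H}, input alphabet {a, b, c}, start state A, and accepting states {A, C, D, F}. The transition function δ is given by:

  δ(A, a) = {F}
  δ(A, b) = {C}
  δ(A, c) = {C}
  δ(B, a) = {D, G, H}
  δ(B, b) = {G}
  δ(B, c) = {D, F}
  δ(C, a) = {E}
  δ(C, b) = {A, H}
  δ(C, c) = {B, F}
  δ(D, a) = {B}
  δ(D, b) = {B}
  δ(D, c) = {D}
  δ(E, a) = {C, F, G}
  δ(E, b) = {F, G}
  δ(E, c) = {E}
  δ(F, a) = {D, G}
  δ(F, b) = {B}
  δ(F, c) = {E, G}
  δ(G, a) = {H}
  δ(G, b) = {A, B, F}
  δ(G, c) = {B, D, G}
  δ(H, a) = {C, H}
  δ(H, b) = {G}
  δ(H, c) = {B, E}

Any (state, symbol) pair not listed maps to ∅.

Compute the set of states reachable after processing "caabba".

Start in {A}.
Read 'c': A→{C}; now {C}.
Read 'a': C→{E}; now {E}.
Read 'a': E→{C, F, G}; now {C, F, G}.
Read 'b': C→{A, H}, F→{B}, G→{A, B, F}; now {A, B, F, H}.
Read 'b': A→{C}, B→{G}, F→{B}, H→{G}; now {B, C, G}.
Read 'a': B→{D, G, H}, C→{E}, G→{H}; now {D, E, G, H}.

{D, E, G, H}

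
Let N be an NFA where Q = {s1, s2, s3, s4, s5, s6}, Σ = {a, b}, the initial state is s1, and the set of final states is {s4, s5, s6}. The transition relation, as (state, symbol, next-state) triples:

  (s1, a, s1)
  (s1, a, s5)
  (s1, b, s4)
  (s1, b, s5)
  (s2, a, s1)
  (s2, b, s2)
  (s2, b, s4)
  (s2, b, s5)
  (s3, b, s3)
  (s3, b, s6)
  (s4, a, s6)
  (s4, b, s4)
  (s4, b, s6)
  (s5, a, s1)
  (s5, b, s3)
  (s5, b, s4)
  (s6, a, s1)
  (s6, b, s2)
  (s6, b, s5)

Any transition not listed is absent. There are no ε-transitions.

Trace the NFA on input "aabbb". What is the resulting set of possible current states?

Start in {s1}.
Read 'a': {s1} → {s1, s5}.
Read 'a': {s1, s5} → {s1, s5}.
Read 'b': {s1, s5} → {s3, s4, s5}.
Read 'b': {s3, s4, s5} → {s3, s4, s6}.
Read 'b': {s3, s4, s6} → {s2, s3, s4, s5, s6}.

{s2, s3, s4, s5, s6}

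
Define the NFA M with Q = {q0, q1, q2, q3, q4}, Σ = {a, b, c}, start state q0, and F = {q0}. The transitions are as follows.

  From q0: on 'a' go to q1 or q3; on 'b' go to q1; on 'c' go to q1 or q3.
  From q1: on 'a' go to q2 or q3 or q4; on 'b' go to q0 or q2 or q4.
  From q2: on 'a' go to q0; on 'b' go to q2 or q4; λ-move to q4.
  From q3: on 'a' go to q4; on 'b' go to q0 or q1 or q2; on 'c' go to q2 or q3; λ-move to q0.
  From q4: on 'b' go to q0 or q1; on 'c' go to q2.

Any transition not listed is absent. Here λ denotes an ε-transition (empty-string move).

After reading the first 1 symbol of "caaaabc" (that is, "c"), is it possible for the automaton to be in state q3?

Yes

Start in {q0}.
Read 'c': q0→{q1, q3}; union {q1, q3}; ε-closure = {q0, q1, q3}.
State q3 is in {q0, q1, q3}.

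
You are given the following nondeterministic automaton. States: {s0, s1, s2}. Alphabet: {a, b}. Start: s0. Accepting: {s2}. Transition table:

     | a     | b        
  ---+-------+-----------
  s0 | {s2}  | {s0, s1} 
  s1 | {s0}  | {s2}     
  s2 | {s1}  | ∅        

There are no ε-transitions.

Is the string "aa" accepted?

No

Start in {s0}.
Read 'a': {s0} → {s2}.
Read 'a': {s2} → {s1}.
The final set {s1} contains no accepting state.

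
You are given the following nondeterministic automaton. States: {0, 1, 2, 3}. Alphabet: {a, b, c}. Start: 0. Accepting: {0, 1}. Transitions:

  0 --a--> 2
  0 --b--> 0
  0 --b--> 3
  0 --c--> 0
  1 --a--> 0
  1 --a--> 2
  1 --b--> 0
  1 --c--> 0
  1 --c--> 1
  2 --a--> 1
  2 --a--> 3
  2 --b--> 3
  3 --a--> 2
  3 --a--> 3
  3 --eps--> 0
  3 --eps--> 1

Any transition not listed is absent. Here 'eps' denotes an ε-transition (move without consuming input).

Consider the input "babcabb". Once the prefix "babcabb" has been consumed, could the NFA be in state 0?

Start in {0}.
Read 'b': {0} → {0, 1, 3}.
Read 'a': {0, 1, 3} → {0, 1, 2, 3}.
Read 'b': {0, 1, 2, 3} → {0, 1, 3}.
Read 'c': {0, 1, 3} → {0, 1}.
Read 'a': {0, 1} → {0, 2}.
Read 'b': {0, 2} → {0, 1, 3}.
Read 'b': {0, 1, 3} → {0, 1, 3}.
State 0 is in {0, 1, 3}.

Yes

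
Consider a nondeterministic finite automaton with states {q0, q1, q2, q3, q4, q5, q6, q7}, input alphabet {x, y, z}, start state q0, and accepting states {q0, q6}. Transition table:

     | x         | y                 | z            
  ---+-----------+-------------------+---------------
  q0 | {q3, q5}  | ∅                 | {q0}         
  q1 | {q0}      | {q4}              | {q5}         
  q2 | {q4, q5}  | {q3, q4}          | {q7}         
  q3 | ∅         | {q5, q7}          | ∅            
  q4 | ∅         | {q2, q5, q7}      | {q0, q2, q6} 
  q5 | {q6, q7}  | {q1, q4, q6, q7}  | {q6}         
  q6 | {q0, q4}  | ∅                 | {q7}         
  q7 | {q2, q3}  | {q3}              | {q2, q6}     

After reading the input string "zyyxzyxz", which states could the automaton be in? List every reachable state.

∅

Start in {q0}.
Read 'z': q0→{q0}; now {q0}.
Read 'y': q0→∅; now ∅.
The set is empty and remains empty for the remaining 6 symbols.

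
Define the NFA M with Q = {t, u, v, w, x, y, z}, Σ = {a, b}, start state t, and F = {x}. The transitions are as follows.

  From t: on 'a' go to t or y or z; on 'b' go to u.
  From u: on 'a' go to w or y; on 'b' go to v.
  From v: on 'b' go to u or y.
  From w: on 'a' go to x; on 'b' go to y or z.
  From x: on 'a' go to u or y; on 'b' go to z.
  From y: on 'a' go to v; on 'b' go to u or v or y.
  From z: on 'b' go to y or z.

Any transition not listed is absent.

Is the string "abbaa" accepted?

Yes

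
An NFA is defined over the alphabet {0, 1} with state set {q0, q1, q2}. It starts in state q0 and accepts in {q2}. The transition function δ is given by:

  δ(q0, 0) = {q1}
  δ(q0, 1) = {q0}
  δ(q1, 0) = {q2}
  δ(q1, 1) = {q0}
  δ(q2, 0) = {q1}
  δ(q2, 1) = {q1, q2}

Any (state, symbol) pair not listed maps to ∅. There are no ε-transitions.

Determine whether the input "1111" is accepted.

No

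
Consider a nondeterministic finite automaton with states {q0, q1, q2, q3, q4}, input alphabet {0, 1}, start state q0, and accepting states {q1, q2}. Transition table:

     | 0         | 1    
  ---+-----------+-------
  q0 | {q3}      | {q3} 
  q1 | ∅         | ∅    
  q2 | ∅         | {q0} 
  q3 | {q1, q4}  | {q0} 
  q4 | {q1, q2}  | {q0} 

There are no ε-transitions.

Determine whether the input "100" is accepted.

Yes

Start in {q0}.
Read '1': q0→{q3}; now {q3}.
Read '0': q3→{q1, q4}; now {q1, q4}.
Read '0': q1→∅, q4→{q1, q2}; now {q1, q2}.
The final set {q1, q2} contains the accepting states q1, q2.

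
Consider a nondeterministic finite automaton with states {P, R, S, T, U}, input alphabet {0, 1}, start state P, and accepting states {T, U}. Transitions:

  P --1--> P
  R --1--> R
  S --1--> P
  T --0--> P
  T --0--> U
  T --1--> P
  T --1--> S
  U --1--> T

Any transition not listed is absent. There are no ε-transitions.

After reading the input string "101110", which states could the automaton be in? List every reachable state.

Start in {P}.
Read '1': P→{P}; now {P}.
Read '0': P→∅; now ∅.
The set is empty and remains empty for the remaining 4 symbols.

∅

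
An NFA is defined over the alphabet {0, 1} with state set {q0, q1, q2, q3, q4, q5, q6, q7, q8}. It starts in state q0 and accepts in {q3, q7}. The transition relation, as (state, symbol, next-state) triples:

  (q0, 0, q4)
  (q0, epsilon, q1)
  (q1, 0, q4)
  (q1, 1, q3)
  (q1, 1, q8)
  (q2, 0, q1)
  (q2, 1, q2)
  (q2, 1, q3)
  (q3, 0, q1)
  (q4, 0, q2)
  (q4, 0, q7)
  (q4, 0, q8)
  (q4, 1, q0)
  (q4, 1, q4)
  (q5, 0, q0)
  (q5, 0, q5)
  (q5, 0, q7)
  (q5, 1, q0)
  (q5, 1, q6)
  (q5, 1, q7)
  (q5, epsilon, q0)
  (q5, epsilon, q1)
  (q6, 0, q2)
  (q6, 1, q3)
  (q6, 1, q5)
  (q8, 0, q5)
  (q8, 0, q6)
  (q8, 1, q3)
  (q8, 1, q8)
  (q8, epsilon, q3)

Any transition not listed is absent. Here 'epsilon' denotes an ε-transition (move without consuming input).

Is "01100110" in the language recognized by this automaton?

Yes

Start: ε-closure({q0}) = {q0, q1}.
Read '0': {q0, q1} → {q4}.
Read '1': {q4} → {q0, q1, q4}.
Read '1': {q0, q1, q4} → {q0, q1, q3, q4, q8}.
Read '0': {q0, q1, q3, q4, q8} → {q0, q1, q2, q3, q4, q5, q6, q7, q8}.
Read '0': {q0, q1, q2, q3, q4, q5, q6, q7, q8} → {q0, q1, q2, q3, q4, q5, q6, q7, q8}.
Read '1': {q0, q1, q2, q3, q4, q5, q6, q7, q8} → {q0, q1, q2, q3, q4, q5, q6, q7, q8}.
Read '1': {q0, q1, q2, q3, q4, q5, q6, q7, q8} → {q0, q1, q2, q3, q4, q5, q6, q7, q8}.
Read '0': {q0, q1, q2, q3, q4, q5, q6, q7, q8} → {q0, q1, q2, q3, q4, q5, q6, q7, q8}.
The final set {q0, q1, q2, q3, q4, q5, q6, q7, q8} contains the accepting states q3, q7.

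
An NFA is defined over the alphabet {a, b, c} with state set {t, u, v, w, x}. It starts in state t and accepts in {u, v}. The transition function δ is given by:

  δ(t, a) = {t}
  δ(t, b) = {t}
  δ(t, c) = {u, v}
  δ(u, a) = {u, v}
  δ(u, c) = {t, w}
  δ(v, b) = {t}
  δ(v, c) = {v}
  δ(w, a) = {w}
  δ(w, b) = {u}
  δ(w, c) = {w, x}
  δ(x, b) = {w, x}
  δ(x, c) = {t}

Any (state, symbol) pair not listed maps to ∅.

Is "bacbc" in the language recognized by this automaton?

Start in {t}.
Read 'b': t→{t}; now {t}.
Read 'a': t→{t}; now {t}.
Read 'c': t→{u, v}; now {u, v}.
Read 'b': u→∅, v→{t}; now {t}.
Read 'c': t→{u, v}; now {u, v}.
The final set {u, v} contains the accepting states u, v.

Yes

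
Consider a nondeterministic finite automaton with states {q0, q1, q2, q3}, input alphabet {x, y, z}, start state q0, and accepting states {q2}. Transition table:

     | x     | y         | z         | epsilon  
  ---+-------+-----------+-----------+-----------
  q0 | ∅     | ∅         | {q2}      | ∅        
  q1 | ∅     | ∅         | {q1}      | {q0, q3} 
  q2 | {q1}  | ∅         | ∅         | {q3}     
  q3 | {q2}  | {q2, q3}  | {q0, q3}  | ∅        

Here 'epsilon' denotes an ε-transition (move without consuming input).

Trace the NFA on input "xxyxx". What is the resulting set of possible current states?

Start in {q0}.
Read 'x': {q0} → ∅.
The set is empty and remains empty for the remaining 4 symbols.

∅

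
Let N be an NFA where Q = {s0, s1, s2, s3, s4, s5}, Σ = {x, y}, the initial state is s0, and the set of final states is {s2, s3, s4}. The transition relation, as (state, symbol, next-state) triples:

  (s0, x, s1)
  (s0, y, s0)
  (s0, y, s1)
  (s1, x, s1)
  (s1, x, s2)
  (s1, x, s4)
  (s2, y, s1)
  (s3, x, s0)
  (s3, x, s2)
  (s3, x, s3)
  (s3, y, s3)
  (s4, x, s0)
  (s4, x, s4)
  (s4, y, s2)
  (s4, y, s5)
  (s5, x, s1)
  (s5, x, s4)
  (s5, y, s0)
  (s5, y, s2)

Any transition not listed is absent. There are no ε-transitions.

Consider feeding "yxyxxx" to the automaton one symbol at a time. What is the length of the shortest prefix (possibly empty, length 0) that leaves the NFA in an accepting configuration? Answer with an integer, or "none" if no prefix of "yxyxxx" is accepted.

2

Start in {s0}.
Read 'y': s0→{s0, s1}; now {s0, s1}.
Read 'x': s0→{s1}, s1→{s1, s2, s4}; now {s1, s2, s4}.
None of the earlier sets intersect F, but {s1, s2, s4} does.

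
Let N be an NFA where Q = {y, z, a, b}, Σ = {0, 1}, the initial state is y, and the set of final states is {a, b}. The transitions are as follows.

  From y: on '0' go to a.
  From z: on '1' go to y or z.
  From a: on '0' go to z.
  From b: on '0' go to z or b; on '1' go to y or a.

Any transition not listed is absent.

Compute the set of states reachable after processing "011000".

∅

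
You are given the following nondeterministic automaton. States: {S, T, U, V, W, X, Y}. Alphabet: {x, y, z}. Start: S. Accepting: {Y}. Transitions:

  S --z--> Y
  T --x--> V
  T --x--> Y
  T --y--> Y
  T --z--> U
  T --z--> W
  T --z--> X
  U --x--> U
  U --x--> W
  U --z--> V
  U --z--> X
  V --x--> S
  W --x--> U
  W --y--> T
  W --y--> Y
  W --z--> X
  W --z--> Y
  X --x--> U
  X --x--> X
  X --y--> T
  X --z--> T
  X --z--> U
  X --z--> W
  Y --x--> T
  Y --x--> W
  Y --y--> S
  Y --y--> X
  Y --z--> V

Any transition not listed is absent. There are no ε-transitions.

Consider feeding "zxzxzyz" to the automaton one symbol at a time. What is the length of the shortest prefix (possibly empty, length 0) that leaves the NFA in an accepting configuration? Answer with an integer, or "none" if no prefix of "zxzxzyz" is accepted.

1

Start in {S}.
Read 'z': {S} → {Y}.
None of the earlier sets intersect F, but {Y} does.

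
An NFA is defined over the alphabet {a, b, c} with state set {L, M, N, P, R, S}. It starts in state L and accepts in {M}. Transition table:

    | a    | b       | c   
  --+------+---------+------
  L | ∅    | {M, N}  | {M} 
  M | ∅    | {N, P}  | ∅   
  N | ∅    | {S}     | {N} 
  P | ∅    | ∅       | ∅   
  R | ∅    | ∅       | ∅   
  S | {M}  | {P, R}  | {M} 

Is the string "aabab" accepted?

No

Start in {L}.
Read 'a': L→∅; now ∅.
The set is empty and remains empty for the remaining 4 symbols.
The final set ∅ contains no accepting state.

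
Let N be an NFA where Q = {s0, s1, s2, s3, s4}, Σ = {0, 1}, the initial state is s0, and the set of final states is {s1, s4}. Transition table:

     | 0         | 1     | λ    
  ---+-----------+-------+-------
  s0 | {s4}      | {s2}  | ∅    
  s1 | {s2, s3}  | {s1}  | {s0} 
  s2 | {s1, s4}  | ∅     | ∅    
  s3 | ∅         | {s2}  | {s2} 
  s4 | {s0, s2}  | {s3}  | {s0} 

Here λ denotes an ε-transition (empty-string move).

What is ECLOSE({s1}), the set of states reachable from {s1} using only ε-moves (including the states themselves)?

Begin with {s1}.
ε-move s1 → s0; add s0.

{s0, s1}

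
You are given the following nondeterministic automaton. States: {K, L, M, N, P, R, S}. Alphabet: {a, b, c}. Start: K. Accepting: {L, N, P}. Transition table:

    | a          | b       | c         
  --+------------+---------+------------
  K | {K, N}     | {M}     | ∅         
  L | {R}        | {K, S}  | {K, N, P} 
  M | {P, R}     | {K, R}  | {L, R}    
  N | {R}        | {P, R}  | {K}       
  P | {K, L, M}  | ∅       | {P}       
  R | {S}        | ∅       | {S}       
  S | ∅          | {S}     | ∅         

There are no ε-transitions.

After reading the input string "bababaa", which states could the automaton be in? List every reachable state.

Start in {K}.
Read 'b': {K} → {M}.
Read 'a': {M} → {P, R}.
Read 'b': {P, R} → ∅.
The set is empty and remains empty for the remaining 4 symbols.

∅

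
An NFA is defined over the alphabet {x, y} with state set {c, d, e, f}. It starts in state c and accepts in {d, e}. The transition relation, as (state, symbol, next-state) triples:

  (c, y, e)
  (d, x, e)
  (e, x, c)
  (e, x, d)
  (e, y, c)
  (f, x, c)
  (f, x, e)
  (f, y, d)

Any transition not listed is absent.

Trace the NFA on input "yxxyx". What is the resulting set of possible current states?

Start in {c}.
Read 'y': {c} → {e}.
Read 'x': {e} → {c, d}.
Read 'x': {c, d} → {e}.
Read 'y': {e} → {c}.
Read 'x': {c} → ∅.

∅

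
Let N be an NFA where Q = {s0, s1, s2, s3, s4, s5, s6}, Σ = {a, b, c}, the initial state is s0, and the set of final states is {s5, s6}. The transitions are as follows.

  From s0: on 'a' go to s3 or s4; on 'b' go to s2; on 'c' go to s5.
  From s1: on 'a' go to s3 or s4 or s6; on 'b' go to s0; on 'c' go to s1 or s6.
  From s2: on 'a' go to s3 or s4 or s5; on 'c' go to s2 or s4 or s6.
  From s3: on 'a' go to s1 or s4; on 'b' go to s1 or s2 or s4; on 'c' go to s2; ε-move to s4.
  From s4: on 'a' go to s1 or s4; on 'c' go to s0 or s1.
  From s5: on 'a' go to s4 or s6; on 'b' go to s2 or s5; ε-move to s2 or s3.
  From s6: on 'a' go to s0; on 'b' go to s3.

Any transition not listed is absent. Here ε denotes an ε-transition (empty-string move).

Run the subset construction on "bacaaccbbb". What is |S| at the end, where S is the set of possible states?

6

Start in {s0}.
Read 'b': {s0} → {s2}.
Read 'a': {s2} → {s2, s3, s4, s5}.
Read 'c': {s2, s3, s4, s5} → {s0, s1, s2, s4, s6}.
Read 'a': {s0, s1, s2, s4, s6} → {s0, s1, s2, s3, s4, s5, s6}.
Read 'a': {s0, s1, s2, s3, s4, s5, s6} → {s0, s1, s2, s3, s4, s5, s6}.
Read 'c': {s0, s1, s2, s3, s4, s5, s6} → {s0, s1, s2, s3, s4, s5, s6}.
Read 'c': {s0, s1, s2, s3, s4, s5, s6} → {s0, s1, s2, s3, s4, s5, s6}.
Read 'b': {s0, s1, s2, s3, s4, s5, s6} → {s0, s1, s2, s3, s4, s5}.
Read 'b': {s0, s1, s2, s3, s4, s5} → {s0, s1, s2, s3, s4, s5}.
Read 'b': {s0, s1, s2, s3, s4, s5} → {s0, s1, s2, s3, s4, s5}.
That set has 6 states.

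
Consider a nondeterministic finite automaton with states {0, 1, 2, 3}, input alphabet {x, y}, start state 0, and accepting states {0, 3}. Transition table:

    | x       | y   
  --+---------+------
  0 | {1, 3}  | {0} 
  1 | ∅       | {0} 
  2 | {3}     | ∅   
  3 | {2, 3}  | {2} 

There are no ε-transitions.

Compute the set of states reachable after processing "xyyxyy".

Start in {0}.
Read 'x': 0→{1, 3}; now {1, 3}.
Read 'y': 1→{0}, 3→{2}; now {0, 2}.
Read 'y': 0→{0}, 2→∅; now {0}.
Read 'x': 0→{1, 3}; now {1, 3}.
Read 'y': 1→{0}, 3→{2}; now {0, 2}.
Read 'y': 0→{0}, 2→∅; now {0}.

{0}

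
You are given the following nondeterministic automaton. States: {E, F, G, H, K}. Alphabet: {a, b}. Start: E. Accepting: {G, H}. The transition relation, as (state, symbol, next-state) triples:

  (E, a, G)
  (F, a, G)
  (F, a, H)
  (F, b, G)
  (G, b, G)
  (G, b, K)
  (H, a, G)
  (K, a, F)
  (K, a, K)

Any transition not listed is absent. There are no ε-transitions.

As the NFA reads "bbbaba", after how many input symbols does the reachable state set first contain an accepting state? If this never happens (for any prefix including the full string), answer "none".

none

Start in {E}.
Read 'b': E→∅; now ∅.
The set is empty and remains empty for the remaining 5 symbols.
No reachable set along the way intersects F.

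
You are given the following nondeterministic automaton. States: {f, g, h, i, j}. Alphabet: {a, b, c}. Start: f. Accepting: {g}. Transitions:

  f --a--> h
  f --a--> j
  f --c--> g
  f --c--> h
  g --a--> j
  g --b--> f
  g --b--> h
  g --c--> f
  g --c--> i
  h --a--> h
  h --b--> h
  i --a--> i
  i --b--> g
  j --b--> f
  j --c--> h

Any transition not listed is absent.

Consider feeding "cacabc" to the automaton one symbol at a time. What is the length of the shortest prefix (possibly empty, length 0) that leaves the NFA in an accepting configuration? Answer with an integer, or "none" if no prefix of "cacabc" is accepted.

Start in {f}.
Read 'c': f→{g, h}; now {g, h}.
None of the earlier sets intersect F, but {g, h} does.

1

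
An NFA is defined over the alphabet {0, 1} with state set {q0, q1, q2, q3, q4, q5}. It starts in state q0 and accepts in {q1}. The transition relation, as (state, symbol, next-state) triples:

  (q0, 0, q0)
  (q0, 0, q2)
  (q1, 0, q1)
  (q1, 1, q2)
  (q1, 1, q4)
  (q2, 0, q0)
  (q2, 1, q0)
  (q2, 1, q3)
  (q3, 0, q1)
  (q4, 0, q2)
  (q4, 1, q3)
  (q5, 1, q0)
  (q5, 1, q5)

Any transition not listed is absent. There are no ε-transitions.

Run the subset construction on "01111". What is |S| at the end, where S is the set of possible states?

Start in {q0}.
Read '0': {q0} → {q0, q2}.
Read '1': {q0, q2} → {q0, q3}.
Read '1': {q0, q3} → ∅.
The set is empty and remains empty for the remaining 2 symbols.
That set has 0 states.

0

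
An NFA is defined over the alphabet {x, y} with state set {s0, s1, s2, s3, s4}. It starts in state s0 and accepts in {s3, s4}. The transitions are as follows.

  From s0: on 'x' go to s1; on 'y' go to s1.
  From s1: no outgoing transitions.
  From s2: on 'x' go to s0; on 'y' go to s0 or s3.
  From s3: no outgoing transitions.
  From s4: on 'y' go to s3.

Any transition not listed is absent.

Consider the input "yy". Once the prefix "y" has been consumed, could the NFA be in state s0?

No

Start in {s0}.
Read 'y': s0→{s1}; now {s1}.
State s0 is not in {s1}.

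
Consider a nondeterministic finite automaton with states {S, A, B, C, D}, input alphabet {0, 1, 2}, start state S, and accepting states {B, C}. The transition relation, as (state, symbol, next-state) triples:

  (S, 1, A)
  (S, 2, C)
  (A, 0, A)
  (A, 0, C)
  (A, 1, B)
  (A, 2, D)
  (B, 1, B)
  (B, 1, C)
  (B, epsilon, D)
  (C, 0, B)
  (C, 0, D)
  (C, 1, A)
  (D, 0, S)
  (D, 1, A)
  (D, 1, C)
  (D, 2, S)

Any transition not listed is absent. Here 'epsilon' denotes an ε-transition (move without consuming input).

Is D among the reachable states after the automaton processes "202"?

Start in {S}.
Read '2': S→{C}; now {C}.
Read '0': C→{B, D}; now {B, D}.
Read '2': B→∅, D→{S}; now {S}.
State D is not in {S}.

No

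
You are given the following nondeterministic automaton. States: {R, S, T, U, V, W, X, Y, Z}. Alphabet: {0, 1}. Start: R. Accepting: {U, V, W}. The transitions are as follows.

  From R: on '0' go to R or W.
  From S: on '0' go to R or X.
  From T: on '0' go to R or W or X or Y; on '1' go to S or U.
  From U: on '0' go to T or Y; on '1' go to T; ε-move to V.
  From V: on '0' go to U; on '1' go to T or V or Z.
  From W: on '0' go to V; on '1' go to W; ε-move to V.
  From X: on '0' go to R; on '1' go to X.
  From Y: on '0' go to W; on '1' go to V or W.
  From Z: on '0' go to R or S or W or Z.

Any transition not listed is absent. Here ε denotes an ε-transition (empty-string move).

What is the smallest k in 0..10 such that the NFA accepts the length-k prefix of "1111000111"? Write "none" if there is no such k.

none

Start in {R}.
Read '1': R→∅; now ∅.
The set is empty and remains empty for the remaining 9 symbols.
No reachable set along the way intersects F.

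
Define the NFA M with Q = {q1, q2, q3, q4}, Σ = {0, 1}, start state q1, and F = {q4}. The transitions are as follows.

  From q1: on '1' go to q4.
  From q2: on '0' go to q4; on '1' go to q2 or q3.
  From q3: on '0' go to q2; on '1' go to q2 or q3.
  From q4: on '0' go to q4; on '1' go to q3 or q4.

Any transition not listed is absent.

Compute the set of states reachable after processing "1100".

{q4}

Start in {q1}.
Read '1': {q1} → {q4}.
Read '1': {q4} → {q3, q4}.
Read '0': {q3, q4} → {q2, q4}.
Read '0': {q2, q4} → {q4}.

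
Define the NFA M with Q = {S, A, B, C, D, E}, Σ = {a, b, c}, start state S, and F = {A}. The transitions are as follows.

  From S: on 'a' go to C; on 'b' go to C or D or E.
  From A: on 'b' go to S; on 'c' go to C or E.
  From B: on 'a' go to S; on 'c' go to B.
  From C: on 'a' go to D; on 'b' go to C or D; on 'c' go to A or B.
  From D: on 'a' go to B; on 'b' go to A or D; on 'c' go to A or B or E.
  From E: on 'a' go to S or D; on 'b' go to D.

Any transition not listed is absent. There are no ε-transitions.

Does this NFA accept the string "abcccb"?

Start in {S}.
Read 'a': {S} → {C}.
Read 'b': {C} → {C, D}.
Read 'c': {C, D} → {A, B, E}.
Read 'c': {A, B, E} → {B, C, E}.
Read 'c': {B, C, E} → {A, B}.
Read 'b': {A, B} → {S}.
The final set {S} contains no accepting state.

No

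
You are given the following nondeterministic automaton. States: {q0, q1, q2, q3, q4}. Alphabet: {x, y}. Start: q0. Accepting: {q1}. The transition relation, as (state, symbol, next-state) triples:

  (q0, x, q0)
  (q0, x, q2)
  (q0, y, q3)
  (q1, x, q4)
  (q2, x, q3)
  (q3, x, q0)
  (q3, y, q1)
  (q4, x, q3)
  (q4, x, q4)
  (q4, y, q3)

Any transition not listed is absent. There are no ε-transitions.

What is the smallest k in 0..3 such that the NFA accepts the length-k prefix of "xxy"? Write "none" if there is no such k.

Start in {q0}.
Read 'x': q0→{q0, q2}; now {q0, q2}.
Read 'x': q0→{q0, q2}, q2→{q3}; now {q0, q2, q3}.
Read 'y': q0→{q3}, q2→∅, q3→{q1}; now {q1, q3}.
None of the earlier sets intersect F, but {q1, q3} does.

3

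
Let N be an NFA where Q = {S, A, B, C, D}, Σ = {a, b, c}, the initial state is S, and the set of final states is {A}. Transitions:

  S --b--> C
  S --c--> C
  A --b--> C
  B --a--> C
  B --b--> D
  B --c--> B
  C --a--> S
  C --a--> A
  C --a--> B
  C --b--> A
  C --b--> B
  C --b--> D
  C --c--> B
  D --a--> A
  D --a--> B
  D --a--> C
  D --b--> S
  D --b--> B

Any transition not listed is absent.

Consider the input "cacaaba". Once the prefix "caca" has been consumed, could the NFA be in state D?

No

Start in {S}.
Read 'c': {S} → {C}.
Read 'a': {C} → {S, A, B}.
Read 'c': {S, A, B} → {B, C}.
Read 'a': {B, C} → {S, A, B, C}.
State D is not in {S, A, B, C}.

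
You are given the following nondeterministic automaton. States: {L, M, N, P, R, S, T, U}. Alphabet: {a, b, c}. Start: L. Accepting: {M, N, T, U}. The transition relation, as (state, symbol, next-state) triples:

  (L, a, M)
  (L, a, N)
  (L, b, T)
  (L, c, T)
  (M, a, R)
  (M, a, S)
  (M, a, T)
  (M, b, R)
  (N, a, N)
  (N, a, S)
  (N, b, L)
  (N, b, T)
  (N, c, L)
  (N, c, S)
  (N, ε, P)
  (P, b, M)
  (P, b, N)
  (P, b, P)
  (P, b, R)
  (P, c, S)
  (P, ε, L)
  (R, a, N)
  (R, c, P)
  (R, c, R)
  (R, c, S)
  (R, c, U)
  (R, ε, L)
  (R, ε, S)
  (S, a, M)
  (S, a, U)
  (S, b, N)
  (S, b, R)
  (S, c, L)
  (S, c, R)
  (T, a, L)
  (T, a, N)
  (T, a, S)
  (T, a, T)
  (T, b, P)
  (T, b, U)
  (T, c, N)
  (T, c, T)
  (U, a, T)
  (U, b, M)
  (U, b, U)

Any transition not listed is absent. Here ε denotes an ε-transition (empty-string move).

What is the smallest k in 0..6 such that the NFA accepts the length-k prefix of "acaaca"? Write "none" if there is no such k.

1

Start in {L}.
Read 'a': L→{M, N}; union {M, N}; ε-closure = {L, M, N, P}.
None of the earlier sets intersect F, but {L, M, N, P} does.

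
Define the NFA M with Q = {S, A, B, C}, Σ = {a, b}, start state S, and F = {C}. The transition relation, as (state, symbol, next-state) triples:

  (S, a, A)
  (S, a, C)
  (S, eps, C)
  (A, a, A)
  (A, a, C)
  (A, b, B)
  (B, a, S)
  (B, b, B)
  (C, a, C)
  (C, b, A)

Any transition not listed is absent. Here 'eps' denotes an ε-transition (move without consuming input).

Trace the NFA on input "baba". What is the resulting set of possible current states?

{S, A, C}

Start: ε-closure({S}) = {S, C}.
Read 'b': {S, C} → {A}.
Read 'a': {A} → {A, C}.
Read 'b': {A, C} → {A, B}.
Read 'a': {A, B} → {S, A, C}.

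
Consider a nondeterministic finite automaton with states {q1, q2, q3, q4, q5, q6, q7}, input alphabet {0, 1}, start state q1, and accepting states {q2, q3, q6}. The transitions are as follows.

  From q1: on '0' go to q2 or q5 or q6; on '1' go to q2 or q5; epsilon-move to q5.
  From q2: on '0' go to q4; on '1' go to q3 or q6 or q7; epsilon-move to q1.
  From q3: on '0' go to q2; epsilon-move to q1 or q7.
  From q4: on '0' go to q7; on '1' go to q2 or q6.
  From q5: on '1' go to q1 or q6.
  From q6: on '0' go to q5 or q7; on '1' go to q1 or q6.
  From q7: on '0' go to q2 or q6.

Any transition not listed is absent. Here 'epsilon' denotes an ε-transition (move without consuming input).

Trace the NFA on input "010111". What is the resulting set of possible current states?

Start: ε-closure({q1}) = {q1, q5}.
Read '0': q1→{q2, q5, q6}, q5→∅; union {q2, q5, q6}; ε-closure = {q1, q2, q5, q6}.
Read '1': q1→{q2, q5}, q2→{q3, q6, q7}, q5→{q1, q6}, q6→{q1, q6}; now {q1, q2, q3, q5, q6, q7}.
Read '0': q1→{q2, q5, q6}, q2→{q4}, q3→{q2}, q5→∅, q6→{q5, q7}, q7→{q2, q6}; union {q2, q4, q5, q6, q7}; ε-closure = {q1, q2, q4, q5, q6, q7}.
Read '1': q1→{q2, q5}, q2→{q3, q6, q7}, q4→{q2, q6}, q5→{q1, q6}, q6→{q1, q6}, q7→∅; now {q1, q2, q3, q5, q6, q7}.
Read '1': q1→{q2, q5}, q2→{q3, q6, q7}, q3→∅, q5→{q1, q6}, q6→{q1, q6}, q7→∅; now {q1, q2, q3, q5, q6, q7}.
Read '1': q1→{q2, q5}, q2→{q3, q6, q7}, q3→∅, q5→{q1, q6}, q6→{q1, q6}, q7→∅; now {q1, q2, q3, q5, q6, q7}.

{q1, q2, q3, q5, q6, q7}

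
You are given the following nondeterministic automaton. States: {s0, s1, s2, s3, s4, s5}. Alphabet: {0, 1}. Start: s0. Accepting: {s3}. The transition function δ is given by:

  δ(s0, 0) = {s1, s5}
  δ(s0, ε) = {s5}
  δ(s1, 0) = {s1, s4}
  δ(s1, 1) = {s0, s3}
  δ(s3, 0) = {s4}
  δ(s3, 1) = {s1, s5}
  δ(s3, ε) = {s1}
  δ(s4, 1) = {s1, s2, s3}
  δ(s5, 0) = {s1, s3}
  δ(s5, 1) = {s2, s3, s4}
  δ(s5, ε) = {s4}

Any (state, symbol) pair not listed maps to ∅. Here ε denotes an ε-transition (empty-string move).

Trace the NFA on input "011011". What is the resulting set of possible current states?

{s0, s1, s2, s3, s4, s5}

Start: ε-closure({s0}) = {s0, s4, s5}.
Read '0': {s0, s4, s5} → {s1, s3, s4, s5}.
Read '1': {s1, s3, s4, s5} → {s0, s1, s2, s3, s4, s5}.
Read '1': {s0, s1, s2, s3, s4, s5} → {s0, s1, s2, s3, s4, s5}.
Read '0': {s0, s1, s2, s3, s4, s5} → {s1, s3, s4, s5}.
Read '1': {s1, s3, s4, s5} → {s0, s1, s2, s3, s4, s5}.
Read '1': {s0, s1, s2, s3, s4, s5} → {s0, s1, s2, s3, s4, s5}.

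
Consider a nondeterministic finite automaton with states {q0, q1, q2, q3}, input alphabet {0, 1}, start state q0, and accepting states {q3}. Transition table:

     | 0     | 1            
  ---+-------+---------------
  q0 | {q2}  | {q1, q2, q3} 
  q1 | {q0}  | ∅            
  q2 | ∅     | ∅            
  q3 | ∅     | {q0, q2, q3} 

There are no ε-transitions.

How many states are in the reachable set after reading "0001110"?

0

Start in {q0}.
Read '0': q0→{q2}; now {q2}.
Read '0': q2→∅; now ∅.
The set is empty and remains empty for the remaining 5 symbols.
That set has 0 states.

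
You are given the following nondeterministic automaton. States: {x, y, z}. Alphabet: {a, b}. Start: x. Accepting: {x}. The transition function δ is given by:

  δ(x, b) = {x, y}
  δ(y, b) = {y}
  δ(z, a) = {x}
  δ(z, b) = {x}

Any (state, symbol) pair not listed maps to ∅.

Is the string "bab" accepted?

No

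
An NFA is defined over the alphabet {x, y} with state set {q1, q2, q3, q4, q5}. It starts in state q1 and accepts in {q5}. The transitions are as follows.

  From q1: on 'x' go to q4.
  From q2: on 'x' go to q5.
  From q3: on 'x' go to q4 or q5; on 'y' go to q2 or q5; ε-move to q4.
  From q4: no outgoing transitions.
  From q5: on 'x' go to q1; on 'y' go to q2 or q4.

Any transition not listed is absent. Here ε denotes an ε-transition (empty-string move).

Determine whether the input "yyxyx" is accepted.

No

Start in {q1}.
Read 'y': {q1} → ∅.
The set is empty and remains empty for the remaining 4 symbols.
The final set ∅ contains no accepting state.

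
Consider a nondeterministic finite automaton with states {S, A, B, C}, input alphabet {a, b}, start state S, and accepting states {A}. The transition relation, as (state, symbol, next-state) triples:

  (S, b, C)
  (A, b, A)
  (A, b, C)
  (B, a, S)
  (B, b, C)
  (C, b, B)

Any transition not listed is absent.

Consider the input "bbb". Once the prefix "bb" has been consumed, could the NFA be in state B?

Start in {S}.
Read 'b': {S} → {C}.
Read 'b': {C} → {B}.
State B is in {B}.

Yes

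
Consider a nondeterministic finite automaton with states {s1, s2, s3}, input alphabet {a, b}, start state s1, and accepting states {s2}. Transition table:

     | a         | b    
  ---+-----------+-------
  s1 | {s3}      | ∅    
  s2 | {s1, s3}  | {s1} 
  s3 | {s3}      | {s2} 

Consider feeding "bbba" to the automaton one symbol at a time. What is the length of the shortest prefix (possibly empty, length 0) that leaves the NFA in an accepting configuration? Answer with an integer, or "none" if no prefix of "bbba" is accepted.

Start in {s1}.
Read 'b': {s1} → ∅.
The set is empty and remains empty for the remaining 3 symbols.
No reachable set along the way intersects F.

none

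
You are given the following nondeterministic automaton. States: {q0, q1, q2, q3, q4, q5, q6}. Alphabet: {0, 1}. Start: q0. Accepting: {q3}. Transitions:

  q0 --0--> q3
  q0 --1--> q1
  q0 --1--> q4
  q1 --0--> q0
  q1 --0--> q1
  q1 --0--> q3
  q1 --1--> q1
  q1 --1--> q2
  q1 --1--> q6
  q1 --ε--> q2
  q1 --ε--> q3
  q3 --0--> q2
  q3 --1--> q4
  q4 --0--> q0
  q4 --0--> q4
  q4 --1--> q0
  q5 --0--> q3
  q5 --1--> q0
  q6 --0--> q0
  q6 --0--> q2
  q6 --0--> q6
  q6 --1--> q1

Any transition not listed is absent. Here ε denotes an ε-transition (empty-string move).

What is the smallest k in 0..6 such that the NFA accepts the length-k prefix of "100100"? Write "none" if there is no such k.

1

Start in {q0}.
Read '1': {q0} → {q1, q2, q3, q4}.
None of the earlier sets intersect F, but {q1, q2, q3, q4} does.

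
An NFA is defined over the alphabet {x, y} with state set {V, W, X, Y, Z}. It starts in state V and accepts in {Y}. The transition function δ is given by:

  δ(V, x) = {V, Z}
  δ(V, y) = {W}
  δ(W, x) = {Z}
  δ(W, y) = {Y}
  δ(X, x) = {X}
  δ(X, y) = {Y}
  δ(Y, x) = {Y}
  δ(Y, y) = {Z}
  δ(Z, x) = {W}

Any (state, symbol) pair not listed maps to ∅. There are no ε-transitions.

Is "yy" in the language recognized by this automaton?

Start in {V}.
Read 'y': {V} → {W}.
Read 'y': {W} → {Y}.
The final set {Y} contains the accepting state Y.

Yes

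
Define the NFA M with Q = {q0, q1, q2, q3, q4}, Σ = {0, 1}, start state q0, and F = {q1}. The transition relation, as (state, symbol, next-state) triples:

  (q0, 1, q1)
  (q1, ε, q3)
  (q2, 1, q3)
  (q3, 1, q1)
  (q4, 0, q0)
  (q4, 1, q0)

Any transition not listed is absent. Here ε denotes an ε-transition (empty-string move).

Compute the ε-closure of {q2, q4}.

{q2, q4}

Begin with {q2, q4}.
No ε-moves leave this set, so the closure equals the set itself.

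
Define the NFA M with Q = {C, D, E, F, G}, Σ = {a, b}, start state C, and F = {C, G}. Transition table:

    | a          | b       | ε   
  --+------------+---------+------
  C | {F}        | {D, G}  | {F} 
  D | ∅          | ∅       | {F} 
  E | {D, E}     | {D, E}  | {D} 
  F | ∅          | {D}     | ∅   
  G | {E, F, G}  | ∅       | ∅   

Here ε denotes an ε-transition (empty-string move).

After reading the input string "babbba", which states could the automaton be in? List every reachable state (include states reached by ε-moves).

Start: ε-closure({C}) = {C, F}.
Read 'b': C→{D, G}, F→{D}; union {D, G}; ε-closure = {D, F, G}.
Read 'a': D→∅, F→∅, G→{E, F, G}; union {E, F, G}; ε-closure = {D, E, F, G}.
Read 'b': D→∅, E→{D, E}, F→{D}, G→∅; union {D, E}; ε-closure = {D, E, F}.
Read 'b': D→∅, E→{D, E}, F→{D}; union {D, E}; ε-closure = {D, E, F}.
Read 'b': D→∅, E→{D, E}, F→{D}; union {D, E}; ε-closure = {D, E, F}.
Read 'a': D→∅, E→{D, E}, F→∅; union {D, E}; ε-closure = {D, E, F}.

{D, E, F}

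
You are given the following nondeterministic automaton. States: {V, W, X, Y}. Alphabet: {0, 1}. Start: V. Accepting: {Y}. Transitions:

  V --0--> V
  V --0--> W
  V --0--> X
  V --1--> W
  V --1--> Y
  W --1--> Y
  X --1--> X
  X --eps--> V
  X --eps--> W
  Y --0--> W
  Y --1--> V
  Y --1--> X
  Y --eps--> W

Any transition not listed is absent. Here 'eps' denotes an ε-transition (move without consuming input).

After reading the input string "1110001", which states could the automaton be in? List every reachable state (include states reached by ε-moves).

Start in {V}.
Read '1': V→{W, Y}; now {W, Y}.
Read '1': W→{Y}, Y→{V, X}; union {V, X, Y}; ε-closure = {V, W, X, Y}.
Read '1': V→{W, Y}, W→{Y}, X→{X}, Y→{V, X}; now {V, W, X, Y}.
Read '0': V→{V, W, X}, W→∅, X→∅, Y→{W}; now {V, W, X}.
Read '0': V→{V, W, X}, W→∅, X→∅; now {V, W, X}.
Read '0': V→{V, W, X}, W→∅, X→∅; now {V, W, X}.
Read '1': V→{W, Y}, W→{Y}, X→{X}; union {W, X, Y}; ε-closure = {V, W, X, Y}.

{V, W, X, Y}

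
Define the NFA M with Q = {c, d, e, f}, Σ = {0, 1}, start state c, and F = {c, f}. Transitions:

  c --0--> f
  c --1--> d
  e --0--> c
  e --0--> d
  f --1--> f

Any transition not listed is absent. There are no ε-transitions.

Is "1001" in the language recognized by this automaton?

Start in {c}.
Read '1': c→{d}; now {d}.
Read '0': d→∅; now ∅.
The set is empty and remains empty for the remaining 2 symbols.
The final set ∅ contains no accepting state.

No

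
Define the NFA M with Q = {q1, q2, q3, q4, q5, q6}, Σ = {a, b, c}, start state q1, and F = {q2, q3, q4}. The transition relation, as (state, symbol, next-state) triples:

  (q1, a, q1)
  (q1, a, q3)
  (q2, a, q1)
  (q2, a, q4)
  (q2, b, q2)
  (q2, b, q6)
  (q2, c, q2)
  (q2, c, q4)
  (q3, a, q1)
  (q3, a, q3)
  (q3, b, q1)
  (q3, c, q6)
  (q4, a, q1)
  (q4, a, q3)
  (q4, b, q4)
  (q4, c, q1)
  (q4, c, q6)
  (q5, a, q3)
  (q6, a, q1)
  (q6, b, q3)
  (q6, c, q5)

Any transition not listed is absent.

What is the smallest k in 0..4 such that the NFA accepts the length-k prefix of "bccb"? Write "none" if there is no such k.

Start in {q1}.
Read 'b': {q1} → ∅.
The set is empty and remains empty for the remaining 3 symbols.
No reachable set along the way intersects F.

none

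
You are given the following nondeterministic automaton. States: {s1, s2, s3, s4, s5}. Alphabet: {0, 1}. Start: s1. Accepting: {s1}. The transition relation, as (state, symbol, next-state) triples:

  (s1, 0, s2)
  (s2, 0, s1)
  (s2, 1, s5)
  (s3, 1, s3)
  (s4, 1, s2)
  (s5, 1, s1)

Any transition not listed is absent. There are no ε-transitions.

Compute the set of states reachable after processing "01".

{s5}

Start in {s1}.
Read '0': {s1} → {s2}.
Read '1': {s2} → {s5}.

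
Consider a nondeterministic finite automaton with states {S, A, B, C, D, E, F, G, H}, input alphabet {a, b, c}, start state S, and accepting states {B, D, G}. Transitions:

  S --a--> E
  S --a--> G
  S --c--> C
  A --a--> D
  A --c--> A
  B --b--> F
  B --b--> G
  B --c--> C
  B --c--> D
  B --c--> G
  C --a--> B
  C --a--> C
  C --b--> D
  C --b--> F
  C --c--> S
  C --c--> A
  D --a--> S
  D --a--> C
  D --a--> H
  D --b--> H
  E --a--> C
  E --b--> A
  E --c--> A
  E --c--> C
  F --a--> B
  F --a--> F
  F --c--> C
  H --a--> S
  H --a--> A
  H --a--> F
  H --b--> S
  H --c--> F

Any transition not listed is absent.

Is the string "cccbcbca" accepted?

Start in {S}.
Read 'c': {S} → {C}.
Read 'c': {C} → {S, A}.
Read 'c': {S, A} → {A, C}.
Read 'b': {A, C} → {D, F}.
Read 'c': {D, F} → {C}.
Read 'b': {C} → {D, F}.
Read 'c': {D, F} → {C}.
Read 'a': {C} → {B, C}.
The final set {B, C} contains the accepting state B.

Yes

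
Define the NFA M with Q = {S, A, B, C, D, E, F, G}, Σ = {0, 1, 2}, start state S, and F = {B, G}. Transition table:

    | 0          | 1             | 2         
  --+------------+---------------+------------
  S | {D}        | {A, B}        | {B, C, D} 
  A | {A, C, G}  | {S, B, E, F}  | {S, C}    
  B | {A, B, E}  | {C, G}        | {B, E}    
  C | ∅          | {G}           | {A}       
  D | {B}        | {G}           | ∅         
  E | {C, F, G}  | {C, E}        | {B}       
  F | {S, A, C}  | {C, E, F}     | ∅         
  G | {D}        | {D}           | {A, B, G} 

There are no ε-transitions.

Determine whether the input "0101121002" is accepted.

Start in {S}.
Read '0': S→{D}; now {D}.
Read '1': D→{G}; now {G}.
Read '0': G→{D}; now {D}.
Read '1': D→{G}; now {G}.
Read '1': G→{D}; now {D}.
Read '2': D→∅; now ∅.
The set is empty and remains empty for the remaining 4 symbols.
The final set ∅ contains no accepting state.

No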